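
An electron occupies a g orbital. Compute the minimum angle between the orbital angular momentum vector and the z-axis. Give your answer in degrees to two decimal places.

G corresponds to l = 4.
|L| = √(l(l+1)) ℏ = 2√5 ℏ.
The smallest angle corresponds to the largest L_z, i.e. m_l = l = 4, giving L_z = 4ℏ.
cos θ_min = 4/√20, so θ_min ≈ 26.57°.

θ_min ≈ 26.57°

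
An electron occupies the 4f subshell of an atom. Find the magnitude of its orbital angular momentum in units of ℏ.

|L| = 2√3 ℏ ≈ 3.464ℏ

4f means n = 4, l = 3.
|L| = ℏ√(l(l+1)) = ℏ√(3·4) = 2√3 ℏ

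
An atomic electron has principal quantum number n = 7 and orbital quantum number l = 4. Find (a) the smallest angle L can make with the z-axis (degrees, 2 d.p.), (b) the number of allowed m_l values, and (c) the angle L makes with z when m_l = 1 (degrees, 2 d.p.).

cos θ_min = 4/√20, so θ_min ≈ 26.57°.
There are 2l+1 = 9 values of m_l.
For m_l = 1: cos θ = 1/√20, θ ≈ 77.08°.

θ_min ≈ 26.57°; 9 values; θ(m_l=1) ≈ 77.08°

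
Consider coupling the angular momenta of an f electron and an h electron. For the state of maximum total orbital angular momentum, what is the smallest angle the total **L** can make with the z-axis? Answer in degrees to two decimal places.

θ_min ≈ 19.47°

L runs from |3 − 5| = 2 to 3 + 5 = 8.
L ∈ {2, 3, 4, 5, 6, 7, 8}.
The maximum is L = 8, with |L_tot| = ℏ√(8·9) = 6√2 ℏ.
The minimum angle with z is arccos(8/√72) ≈ 19.47°.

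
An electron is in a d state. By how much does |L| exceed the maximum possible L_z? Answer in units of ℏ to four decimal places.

|L| − L_z,max ≈ 0.4495ℏ

The letter d corresponds to l = 2.
|L| = √6 ℏ ≈ 2.4495ℏ, while L_z,max = lℏ = 2ℏ.
The difference is (√6 − 2)ℏ ≈ 0.4495ℏ.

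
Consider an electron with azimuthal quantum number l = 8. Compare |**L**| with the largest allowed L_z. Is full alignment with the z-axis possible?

|L| = 6√2 ℏ ≈ 8.4853ℏ, while L_z,max = lℏ = 8ℏ.
Since |L| > L_z,max, the vector can never point exactly along z; the closest it comes is θ_min = arccos(8/√72) ≈ 19.5°.

No: L_z,max = 8ℏ < |L| = 6√2 ℏ ≈ 8.485ℏ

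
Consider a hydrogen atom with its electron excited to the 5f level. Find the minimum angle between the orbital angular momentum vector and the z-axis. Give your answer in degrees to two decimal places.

θ_min ≈ 30.00°

The 5f level has l = 3.
|L|² = l(l+1)ℏ² = 12ℏ², so |L| = 2√3 ℏ.
The smallest angle corresponds to the largest L_z, i.e. m_l = l = 3, giving L_z = 3ℏ.
cos θ_min = 3/√12, so θ_min ≈ 30.00°.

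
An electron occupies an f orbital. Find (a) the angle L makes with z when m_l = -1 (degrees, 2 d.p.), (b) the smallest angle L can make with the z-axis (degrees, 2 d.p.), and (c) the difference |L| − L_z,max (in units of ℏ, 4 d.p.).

θ(m_l=-1) ≈ 106.78°; θ_min ≈ 30.00°; |L|−L_z,max ≈ 0.4641ℏ

The letter f corresponds to l = 3.
For m_l = -1: cos θ = -1/√12, θ ≈ 106.78°.
cos θ_min = 3/√12, so θ_min ≈ 30.00°.
|L| − L_z,max = (2√3 − 3)ℏ ≈ 0.4641ℏ.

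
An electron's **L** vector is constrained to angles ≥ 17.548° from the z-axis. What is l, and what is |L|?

cos²θ_min = l/(l+1) = 0.9091.
Thus l = 0.9091/(1 − 0.9091) ≈ 10.
Then |L| = ℏ√(10·11) = √110 ℏ.

l = 10, |L| = √110 ℏ ≈ 10.488ℏ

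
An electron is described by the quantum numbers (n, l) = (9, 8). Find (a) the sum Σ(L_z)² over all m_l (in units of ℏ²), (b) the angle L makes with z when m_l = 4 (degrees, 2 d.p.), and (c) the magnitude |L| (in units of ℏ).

Σ(L_z)² = 408 ℏ²; θ(m_l=4) ≈ 61.87°; |L| = 6√2 ℏ ≈ 8.485ℏ

Σ m_l² = 408, so Σ(L_z)² = 408 ℏ².
For m_l = 4: cos θ = 4/√72, θ ≈ 61.87°.
|L| = ℏ√(8·9) = 6√2 ℏ ≈ 8.485ℏ.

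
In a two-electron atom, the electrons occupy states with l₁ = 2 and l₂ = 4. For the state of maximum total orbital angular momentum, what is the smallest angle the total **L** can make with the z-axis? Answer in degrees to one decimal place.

L runs from |2 − 4| = 2 to 2 + 4 = 6.
L ∈ {2, 3, 4, 5, 6}.
The maximum is L = 6, with |L_tot| = ℏ√(6·7) = √42 ℏ.
The minimum angle with z is arccos(6/√42) ≈ 22.2°.

θ_min ≈ 22.2°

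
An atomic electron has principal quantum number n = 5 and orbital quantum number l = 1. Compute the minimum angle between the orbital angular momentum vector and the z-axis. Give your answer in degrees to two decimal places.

|L| = √(l(l+1)) ℏ = √2 ℏ.
The smallest angle corresponds to the largest L_z, i.e. m_l = l = 1, giving L_z = 1ℏ.
cos θ_min = 1/√2, so θ_min ≈ 45.00°.

θ_min ≈ 45.00°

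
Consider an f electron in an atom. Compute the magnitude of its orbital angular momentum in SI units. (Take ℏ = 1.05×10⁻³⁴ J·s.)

An f state has l = 3.
|L| = ℏ√(l(l+1)) = ℏ√(3·4) = 2√3 ℏ
Numerically, |L| = 3.464 × (1.05×10⁻³⁴ J·s) = 3.64×10⁻³⁴ J·s.

|L| = 3.64×10⁻³⁴ J·s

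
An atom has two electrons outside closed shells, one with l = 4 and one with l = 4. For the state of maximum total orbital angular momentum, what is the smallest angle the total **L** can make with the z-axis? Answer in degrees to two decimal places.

θ_min ≈ 19.47°

By the triangle rule, |l₁ − l₂| ≤ L ≤ l₁ + l₂.
Allowed values: L = 0, 1, 2, 3, 4, 5, 6, 7, 8.
The maximum is L = 8, with |L_tot| = ℏ√(8·9) = 6√2 ℏ.
The minimum angle with z is arccos(8/√72) ≈ 19.47°.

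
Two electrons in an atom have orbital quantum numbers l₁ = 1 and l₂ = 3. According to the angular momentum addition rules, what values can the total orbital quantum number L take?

L = 2, 3, 4

L runs from |1 − 3| = 2 to 1 + 3 = 4.
So L can be 2, 3, 4.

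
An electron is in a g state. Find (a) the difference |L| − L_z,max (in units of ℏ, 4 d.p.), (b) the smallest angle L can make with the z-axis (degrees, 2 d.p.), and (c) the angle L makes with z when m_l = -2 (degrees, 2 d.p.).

|L|−L_z,max ≈ 0.4721ℏ; θ_min ≈ 26.57°; θ(m_l=-2) ≈ 116.57°

A g state has l = 4.
|L| − L_z,max = (2√5 − 4)ℏ ≈ 0.4721ℏ.
cos θ_min = 4/√20, so θ_min ≈ 26.57°.
For m_l = -2: cos θ = -2/√20, θ ≈ 116.57°.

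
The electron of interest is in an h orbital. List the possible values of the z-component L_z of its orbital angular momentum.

L_z ∈ {−5ℏ, −4ℏ, −3ℏ, −2ℏ, −ℏ, 0, ℏ, 2ℏ, 3ℏ, 4ℏ, 5ℏ}

For an h orbital, l = 5.
L_z = m_l ℏ with m_l ranging from −l to +l in integer steps.
For l = 5: m_l ∈ {-5, -4, -3, -2, -1, 0, 1, 2, 3, 4, 5}.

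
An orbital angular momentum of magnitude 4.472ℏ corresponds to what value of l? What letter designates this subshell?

(|L|/ℏ)² = l(l+1) = 20.
Solving: l = 4.

l = 4 (g orbital)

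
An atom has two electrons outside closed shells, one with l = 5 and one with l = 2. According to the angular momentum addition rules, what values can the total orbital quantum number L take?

By the triangle rule, |l₁ − l₂| ≤ L ≤ l₁ + l₂.
So L can be 3, 4, 5, 6, 7.

L = 3, 4, 5, 6, 7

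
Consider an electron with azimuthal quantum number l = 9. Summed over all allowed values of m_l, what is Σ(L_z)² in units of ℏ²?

m_l runs from −9 to 9, i.e. {-9, -8, -7, -6, -5, -4, -3, -2, -1, 0, 1, 2, 3, 4, 5, 6, 7, 8, 9}.
Summing m² from −9 to 9: Σ m_l² = 570.

Σ(L_z)² = 570 ℏ²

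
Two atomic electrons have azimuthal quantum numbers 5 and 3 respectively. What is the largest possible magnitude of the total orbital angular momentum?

Angular momentum addition gives L = |l₁ − l₂|, …, l₁ + l₂.
L ∈ {2, 3, 4, 5, 6, 7, 8}.
The largest magnitude corresponds to L = 8: |L_tot| = ℏ√(8·9) = 6√2 ℏ.

|L_tot|_max = 6√2 ℏ ≈ 8.485ℏ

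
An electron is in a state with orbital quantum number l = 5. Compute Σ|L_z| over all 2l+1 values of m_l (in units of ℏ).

The allowed m_l values are -5, -4, -3, -2, -1, 0, 1, 2, 3, 4, 5.
Σ|m_l| = 2(1+2+…+5) = 30.

Σ|L_z| = 30 ℏ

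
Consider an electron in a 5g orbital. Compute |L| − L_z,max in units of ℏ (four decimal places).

5g means n = 5, l = 4.
|L| = 2√5 ℏ ≈ 4.4721ℏ, while L_z,max = lℏ = 4ℏ.
The difference is (2√5 − 4)ℏ ≈ 0.4721ℏ.

|L| − L_z,max ≈ 0.4721ℏ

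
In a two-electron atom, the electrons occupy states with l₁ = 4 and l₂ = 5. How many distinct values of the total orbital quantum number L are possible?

L runs from |4 − 5| = 1 to 4 + 5 = 9.
L ∈ {1, 2, 3, 4, 5, 6, 7, 8, 9}.
That is 9 values.

9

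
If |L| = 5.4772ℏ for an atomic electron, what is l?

Since |L|² = l(l+1)ℏ², l(l+1) = 30.
The positive root is l = 5.

l = 5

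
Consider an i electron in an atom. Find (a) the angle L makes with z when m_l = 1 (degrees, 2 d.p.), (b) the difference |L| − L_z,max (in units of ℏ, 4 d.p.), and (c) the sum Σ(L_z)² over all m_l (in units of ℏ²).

θ(m_l=1) ≈ 81.12°; |L|−L_z,max ≈ 0.4807ℏ; Σ(L_z)² = 182 ℏ²

For an i orbital, l = 6.
For m_l = 1: cos θ = 1/√42, θ ≈ 81.12°.
|L| − L_z,max = (√42 − 6)ℏ ≈ 0.4807ℏ.
Σ m_l² = 182, so Σ(L_z)² = 182 ℏ².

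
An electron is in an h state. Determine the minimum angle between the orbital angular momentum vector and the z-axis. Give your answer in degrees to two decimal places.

θ_min ≈ 24.09°

An h state has l = 5.
|L|² = l(l+1)ℏ² = 30ℏ², so |L| = √30 ℏ.
The smallest angle corresponds to the largest L_z, i.e. m_l = l = 5, giving L_z = 5ℏ.
cos θ_min = 5/√30, so θ_min ≈ 24.09°.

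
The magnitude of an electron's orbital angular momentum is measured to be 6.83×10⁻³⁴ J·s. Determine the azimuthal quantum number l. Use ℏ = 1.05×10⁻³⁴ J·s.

Dividing by ℏ: |L|/ℏ ≈ 6.505.
Set l(l+1) = 42.31; the integer solution is l = 6.

l = 6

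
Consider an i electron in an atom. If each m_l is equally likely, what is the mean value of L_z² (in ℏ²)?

⟨L_z²⟩ = 14 ℏ²

I corresponds to l = 6.
m_l runs from −6 to 6, i.e. {-6, -5, -4, -3, -2, -1, 0, 1, 2, 3, 4, 5, 6}.
⟨L_z²⟩ = ℏ²·(Σ m_l²)/(2l+1) = ℏ²·182/13 = 14ℏ².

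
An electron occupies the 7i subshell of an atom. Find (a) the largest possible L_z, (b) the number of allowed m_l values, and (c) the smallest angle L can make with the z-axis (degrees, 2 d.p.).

L_z,max = 6ℏ; 13 values; θ_min ≈ 22.21°

For 7i, l = 6.
L_z,max = lℏ = 6ℏ.
There are 2l+1 = 13 values of m_l.
cos θ_min = 6/√42, so θ_min ≈ 22.21°.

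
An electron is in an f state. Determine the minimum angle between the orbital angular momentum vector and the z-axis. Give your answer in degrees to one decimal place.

An f state has l = 3.
|L| = √(l(l+1)) ℏ = 2√3 ℏ.
The smallest angle corresponds to the largest L_z, i.e. m_l = l = 3, giving L_z = 3ℏ.
cos θ_min = 3/√12, so θ_min ≈ 30.0°.

θ_min ≈ 30.0°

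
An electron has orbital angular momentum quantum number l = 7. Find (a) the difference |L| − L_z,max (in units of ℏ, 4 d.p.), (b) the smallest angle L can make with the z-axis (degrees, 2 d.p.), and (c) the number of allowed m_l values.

|L| − L_z,max = (2√14 − 7)ℏ ≈ 0.4833ℏ.
cos θ_min = 7/√56, so θ_min ≈ 20.70°.
There are 2l+1 = 15 values of m_l.

|L|−L_z,max ≈ 0.4833ℏ; θ_min ≈ 20.70°; 15 values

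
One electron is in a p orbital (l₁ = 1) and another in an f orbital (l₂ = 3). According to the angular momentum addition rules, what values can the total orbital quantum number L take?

L = 2, 3, 4

The total orbital quantum number L ranges from |l₁ − l₂| to l₁ + l₂ in integer steps.
L ∈ {2, 3, 4}.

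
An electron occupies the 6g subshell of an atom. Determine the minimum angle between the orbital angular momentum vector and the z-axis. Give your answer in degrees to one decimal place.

θ_min ≈ 26.6°

The 6g subshell has l = 4.
|L| = √(l(l+1)) ℏ = 2√5 ℏ.
The smallest angle corresponds to the largest L_z, i.e. m_l = l = 4, giving L_z = 4ℏ.
cos θ_min = 4/√20, so θ_min ≈ 26.6°.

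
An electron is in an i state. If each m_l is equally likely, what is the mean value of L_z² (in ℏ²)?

⟨L_z²⟩ = 14 ℏ²

For an i orbital, l = 6.
m_l ∈ {-6, -5, -4, -3, -2, -1, 0, 1, 2, 3, 4, 5, 6}.
Average of L_z² over 13 states: 182/13 ℏ² = 14 ℏ².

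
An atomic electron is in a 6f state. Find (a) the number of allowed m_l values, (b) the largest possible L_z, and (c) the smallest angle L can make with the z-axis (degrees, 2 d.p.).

7 values; L_z,max = 3ℏ; θ_min ≈ 30.00°

6f means n = 6, l = 3.
There are 2l+1 = 7 values of m_l.
L_z,max = lℏ = 3ℏ.
cos θ_min = 3/√12, so θ_min ≈ 30.00°.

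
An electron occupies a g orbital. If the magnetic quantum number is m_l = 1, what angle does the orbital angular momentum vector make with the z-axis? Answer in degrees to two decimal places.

For a g orbital, l = 4.
|L| = ℏ√(l(l+1)) = 2√5 ℏ.
L_z = m_l ℏ = 1ℏ.
cos θ = L_z/|L| = 1/√20, so θ ≈ 77.08°.

θ ≈ 77.08°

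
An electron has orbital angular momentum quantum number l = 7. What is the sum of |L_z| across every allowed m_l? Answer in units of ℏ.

m_l ∈ {-7, -6, -5, -4, -3, -2, -1, 0, 1, 2, 3, 4, 5, 6, 7}.
Σ|m_l| = l(l+1) = 56.

Σ|L_z| = 56 ℏ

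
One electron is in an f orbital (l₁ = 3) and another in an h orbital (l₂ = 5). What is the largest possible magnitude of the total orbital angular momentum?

By the triangle rule, |l₁ − l₂| ≤ L ≤ l₁ + l₂.
So L can be 2, 3, 4, 5, 6, 7, 8.
The largest magnitude corresponds to L = 8: |L_tot| = ℏ√(8·9) = 6√2 ℏ.

|L_tot|_max = 6√2 ℏ ≈ 8.485ℏ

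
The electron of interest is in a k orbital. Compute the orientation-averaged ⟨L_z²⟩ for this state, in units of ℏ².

For a k orbital, l = 7.
m_l ∈ {-7, -6, -5, -4, -3, -2, -1, 0, 1, 2, 3, 4, 5, 6, 7}.
⟨L_z²⟩ = ℏ²·l(l+1)/3 = 18.67ℏ².

⟨L_z²⟩ = 18.67 ℏ²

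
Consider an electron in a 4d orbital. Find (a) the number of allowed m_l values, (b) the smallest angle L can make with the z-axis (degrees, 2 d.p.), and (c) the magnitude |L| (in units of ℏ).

5 values; θ_min ≈ 35.26°; |L| = √6 ℏ ≈ 2.449ℏ

For 4d, l = 2.
There are 2l+1 = 5 values of m_l.
cos θ_min = 2/√6, so θ_min ≈ 35.26°.
|L| = ℏ√(2·3) = √6 ℏ ≈ 2.449ℏ.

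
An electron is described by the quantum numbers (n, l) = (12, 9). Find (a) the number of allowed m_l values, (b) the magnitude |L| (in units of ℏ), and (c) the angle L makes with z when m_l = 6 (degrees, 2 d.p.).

19 values; |L| = 3√10 ℏ ≈ 9.487ℏ; θ(m_l=6) ≈ 50.77°

There are 2l+1 = 19 values of m_l.
|L| = ℏ√(9·10) = 3√10 ℏ ≈ 9.487ℏ.
For m_l = 6: cos θ = 6/√90, θ ≈ 50.77°.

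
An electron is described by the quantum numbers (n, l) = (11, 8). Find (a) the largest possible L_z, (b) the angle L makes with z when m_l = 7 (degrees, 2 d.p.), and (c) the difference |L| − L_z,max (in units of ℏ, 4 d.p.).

L_z,max = lℏ = 8ℏ.
For m_l = 7: cos θ = 7/√72, θ ≈ 34.42°.
|L| − L_z,max = (6√2 − 8)ℏ ≈ 0.4853ℏ.

L_z,max = 8ℏ; θ(m_l=7) ≈ 34.42°; |L|−L_z,max ≈ 0.4853ℏ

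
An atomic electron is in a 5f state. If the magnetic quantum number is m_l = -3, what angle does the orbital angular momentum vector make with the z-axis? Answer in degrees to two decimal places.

5f means n = 5, l = 3.
|L| = ℏ√(l(l+1)) = 2√3 ℏ.
L_z = m_l ℏ = −3ℏ.
cos θ = L_z/|L| = -3/√12, so θ ≈ 150.00°.

θ ≈ 150.00°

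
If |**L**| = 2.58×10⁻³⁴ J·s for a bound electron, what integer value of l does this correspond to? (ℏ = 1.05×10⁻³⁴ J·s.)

l = 2

In units of ℏ, |L| ≈ 2.457.
(|L|/ℏ)² = l(l+1) ≈ 6.04 ⇒ l = 2.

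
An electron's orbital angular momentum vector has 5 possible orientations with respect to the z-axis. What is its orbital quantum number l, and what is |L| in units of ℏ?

l = 2, |L| = √6 ℏ ≈ 2.449ℏ

Since there are 2l+1 = 5 values of m_l, l = 2.
Then |L| = √(l(l+1)) ℏ = √6 ℏ.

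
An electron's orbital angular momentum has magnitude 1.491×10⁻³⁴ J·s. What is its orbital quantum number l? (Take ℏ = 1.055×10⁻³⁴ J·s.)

l = 1

In units of ℏ, |L| ≈ 1.413.
Set l(l+1) = 2.00; the integer solution is l = 1.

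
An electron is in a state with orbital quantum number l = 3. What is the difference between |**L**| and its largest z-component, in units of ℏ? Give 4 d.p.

|L| − L_z,max ≈ 0.4641ℏ

|L| = 2√3 ℏ ≈ 3.4641ℏ, while L_z,max = lℏ = 3ℏ.
The difference is (2√3 − 3)ℏ ≈ 0.4641ℏ.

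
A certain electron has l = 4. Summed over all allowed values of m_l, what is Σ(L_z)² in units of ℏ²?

Σ(L_z)² = 60 ℏ²

The allowed m_l values are -4, -3, -2, -1, 0, 1, 2, 3, 4.
Summing m² from −4 to 4: Σ m_l² = 60.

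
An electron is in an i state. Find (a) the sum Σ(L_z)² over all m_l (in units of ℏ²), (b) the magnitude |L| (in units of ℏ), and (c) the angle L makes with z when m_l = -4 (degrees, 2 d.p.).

For an i orbital, l = 6.
Σ m_l² = 182, so Σ(L_z)² = 182 ℏ².
|L| = ℏ√(6·7) = √42 ℏ ≈ 6.481ℏ.
For m_l = -4: cos θ = -4/√42, θ ≈ 128.11°.

Σ(L_z)² = 182 ℏ²; |L| = √42 ℏ ≈ 6.481ℏ; θ(m_l=-4) ≈ 128.11°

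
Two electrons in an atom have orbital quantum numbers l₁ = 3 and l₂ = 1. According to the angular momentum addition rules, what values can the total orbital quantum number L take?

L = 2, 3, 4

The total orbital quantum number L ranges from |l₁ − l₂| to l₁ + l₂ in integer steps.
So L can be 2, 3, 4.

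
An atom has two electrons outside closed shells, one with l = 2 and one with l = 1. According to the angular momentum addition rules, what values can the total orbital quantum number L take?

Angular momentum addition gives L = |l₁ − l₂|, …, l₁ + l₂.
So L can be 1, 2, 3.

L = 1, 2, 3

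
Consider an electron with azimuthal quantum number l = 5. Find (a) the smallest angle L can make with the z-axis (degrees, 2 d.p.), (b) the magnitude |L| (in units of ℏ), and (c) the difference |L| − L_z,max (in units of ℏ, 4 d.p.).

θ_min ≈ 24.09°; |L| = √30 ℏ ≈ 5.477ℏ; |L|−L_z,max ≈ 0.4772ℏ

cos θ_min = 5/√30, so θ_min ≈ 24.09°.
|L| = ℏ√(5·6) = √30 ℏ ≈ 5.477ℏ.
|L| − L_z,max = (√30 − 5)ℏ ≈ 0.4772ℏ.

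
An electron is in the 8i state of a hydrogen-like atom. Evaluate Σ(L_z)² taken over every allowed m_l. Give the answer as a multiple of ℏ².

For 8i, l = 6.
m_l ∈ {-6, -5, -4, -3, -2, -1, 0, 1, 2, 3, 4, 5, 6}.
Σ m_l² = l(l+1)(2l+1)/3 = 6·7·13/3 = 182.

Σ(L_z)² = 182 ℏ²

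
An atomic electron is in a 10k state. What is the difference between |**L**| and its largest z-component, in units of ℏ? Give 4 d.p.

10k means n = 10, l = 7.
|L| = 2√14 ℏ ≈ 7.4833ℏ, while L_z,max = lℏ = 7ℏ.
The difference is (2√14 − 7)ℏ ≈ 0.4833ℏ.

|L| − L_z,max ≈ 0.4833ℏ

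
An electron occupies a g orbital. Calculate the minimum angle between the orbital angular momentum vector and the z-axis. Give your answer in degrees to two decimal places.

The letter g corresponds to l = 4.
|L| = ℏ√(l(l+1)) = 2√5 ℏ.
The smallest angle corresponds to the largest L_z, i.e. m_l = l = 4, giving L_z = 4ℏ.
cos θ_min = 4/√20, so θ_min ≈ 26.57°.

θ_min ≈ 26.57°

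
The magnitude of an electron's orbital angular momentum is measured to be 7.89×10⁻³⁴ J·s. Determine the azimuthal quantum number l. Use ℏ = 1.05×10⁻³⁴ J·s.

l = 7

|L|/ℏ = (7.89×10⁻³⁴)/(1.05×10⁻³⁴) ≈ 7.514.
l(l+1) ≈ 7.514² ≈ 56.46, so l = 7.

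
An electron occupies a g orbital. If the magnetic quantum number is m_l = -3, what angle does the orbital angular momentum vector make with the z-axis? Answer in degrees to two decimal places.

θ ≈ 132.13°

For a g orbital, l = 4.
|L|² = l(l+1)ℏ² = 20ℏ², so |L| = 2√5 ℏ.
L_z = m_l ℏ = −3ℏ.
cos θ = L_z/|L| = -3/√20, so θ ≈ 132.13°.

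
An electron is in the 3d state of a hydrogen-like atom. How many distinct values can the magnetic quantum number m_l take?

5

The 3d subshell has l = 2.
The number of m_l values is 2l + 1 = 2·2 + 1 = 5.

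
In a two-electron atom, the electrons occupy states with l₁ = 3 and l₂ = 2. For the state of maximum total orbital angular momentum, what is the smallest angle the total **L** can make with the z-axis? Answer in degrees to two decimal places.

θ_min ≈ 24.09°

Angular momentum addition gives L = |l₁ − l₂|, …, l₁ + l₂.
L ∈ {1, 2, 3, 4, 5}.
The maximum is L = 5, with |L_tot| = ℏ√(5·6) = √30 ℏ.
The minimum angle with z is arccos(5/√30) ≈ 24.09°.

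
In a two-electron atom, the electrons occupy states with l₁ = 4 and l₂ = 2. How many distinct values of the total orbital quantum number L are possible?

5

By the triangle rule, |l₁ − l₂| ≤ L ≤ l₁ + l₂.
So L can be 2, 3, 4, 5, 6.
That is 5 values.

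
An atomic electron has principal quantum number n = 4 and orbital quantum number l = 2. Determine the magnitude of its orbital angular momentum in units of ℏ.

|L| = √6 ℏ ≈ 2.449ℏ

|L| = ℏ√(l(l+1)) = ℏ√(2·3) = √6 ℏ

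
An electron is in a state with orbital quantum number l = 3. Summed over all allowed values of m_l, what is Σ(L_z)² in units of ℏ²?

m_l ∈ {-3, -2, -1, 0, 1, 2, 3}.
Summing m² from −3 to 3: Σ m_l² = 28.

Σ(L_z)² = 28 ℏ²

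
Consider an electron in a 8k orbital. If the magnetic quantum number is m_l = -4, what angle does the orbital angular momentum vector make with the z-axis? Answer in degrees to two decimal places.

The 8k subshell has l = 7.
|L| = ℏ√(l(l+1)) = 2√14 ℏ.
L_z = m_l ℏ = −4ℏ.
cos θ = L_z/|L| = -4/√56, so θ ≈ 122.31°.

θ ≈ 122.31°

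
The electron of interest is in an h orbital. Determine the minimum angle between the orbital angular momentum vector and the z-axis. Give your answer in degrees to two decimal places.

For an h orbital, l = 5.
|L| = √(l(l+1)) ℏ = √30 ℏ.
The smallest angle corresponds to the largest L_z, i.e. m_l = l = 5, giving L_z = 5ℏ.
cos θ_min = 5/√30, so θ_min ≈ 24.09°.

θ_min ≈ 24.09°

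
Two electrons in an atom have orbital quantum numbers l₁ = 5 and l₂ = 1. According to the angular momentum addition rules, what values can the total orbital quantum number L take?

L = 4, 5, 6

L runs from |5 − 1| = 4 to 5 + 1 = 6.
So L can be 4, 5, 6.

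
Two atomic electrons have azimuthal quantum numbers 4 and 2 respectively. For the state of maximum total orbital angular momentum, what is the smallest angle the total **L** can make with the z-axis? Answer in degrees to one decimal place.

The total orbital quantum number L ranges from |l₁ − l₂| to l₁ + l₂ in integer steps.
L ∈ {2, 3, 4, 5, 6}.
The maximum is L = 6, with |L_tot| = ℏ√(6·7) = √42 ℏ.
The minimum angle with z is arccos(6/√42) ≈ 22.2°.

θ_min ≈ 22.2°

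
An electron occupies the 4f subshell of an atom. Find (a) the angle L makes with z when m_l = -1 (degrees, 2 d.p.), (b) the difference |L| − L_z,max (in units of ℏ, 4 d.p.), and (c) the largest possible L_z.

4f means n = 4, l = 3.
For m_l = -1: cos θ = -1/√12, θ ≈ 106.78°.
|L| − L_z,max = (2√3 − 3)ℏ ≈ 0.4641ℏ.
L_z,max = lℏ = 3ℏ.

θ(m_l=-1) ≈ 106.78°; |L|−L_z,max ≈ 0.4641ℏ; L_z,max = 3ℏ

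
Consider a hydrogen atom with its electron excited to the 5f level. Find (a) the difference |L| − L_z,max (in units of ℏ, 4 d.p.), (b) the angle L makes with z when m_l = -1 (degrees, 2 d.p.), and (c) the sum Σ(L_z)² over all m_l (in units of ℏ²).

|L|−L_z,max ≈ 0.4641ℏ; θ(m_l=-1) ≈ 106.78°; Σ(L_z)² = 28 ℏ²

The 5f level has l = 3.
|L| − L_z,max = (2√3 − 3)ℏ ≈ 0.4641ℏ.
For m_l = -1: cos θ = -1/√12, θ ≈ 106.78°.
Σ m_l² = 28, so Σ(L_z)² = 28 ℏ².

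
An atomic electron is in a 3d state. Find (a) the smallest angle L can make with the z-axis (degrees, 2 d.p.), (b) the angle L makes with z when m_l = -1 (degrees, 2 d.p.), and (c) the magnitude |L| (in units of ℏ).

θ_min ≈ 35.26°; θ(m_l=-1) ≈ 114.09°; |L| = √6 ℏ ≈ 2.449ℏ

For 3d, l = 2.
cos θ_min = 2/√6, so θ_min ≈ 35.26°.
For m_l = -1: cos θ = -1/√6, θ ≈ 114.09°.
|L| = ℏ√(2·3) = √6 ℏ ≈ 2.449ℏ.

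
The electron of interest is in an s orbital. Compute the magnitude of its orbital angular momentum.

|L| = 0

S corresponds to l = 0.
|L| = ℏ√(l(l+1)) = ℏ√0 = 0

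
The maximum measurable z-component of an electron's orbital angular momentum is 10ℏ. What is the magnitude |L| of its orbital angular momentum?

|L| = √110 ℏ ≈ 10.488ℏ

The maximum L_z equals lℏ, giving l = 10.
Then |L| = ℏ√(10·11) = √110 ℏ.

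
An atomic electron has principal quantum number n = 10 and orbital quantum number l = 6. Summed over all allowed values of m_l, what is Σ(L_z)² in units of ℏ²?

Σ(L_z)² = 182 ℏ²

m_l ∈ {-6, -5, -4, -3, -2, -1, 0, 1, 2, 3, 4, 5, 6}.
Σ m_l² = l(l+1)(2l+1)/3 = 6·7·13/3 = 182.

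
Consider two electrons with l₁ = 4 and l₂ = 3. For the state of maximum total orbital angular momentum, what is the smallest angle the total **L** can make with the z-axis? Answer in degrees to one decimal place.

By the triangle rule, |l₁ − l₂| ≤ L ≤ l₁ + l₂.
L ∈ {1, 2, 3, 4, 5, 6, 7}.
The maximum is L = 7, with |L_tot| = ℏ√(7·8) = 2√14 ℏ.
The minimum angle with z is arccos(7/√56) ≈ 20.7°.

θ_min ≈ 20.7°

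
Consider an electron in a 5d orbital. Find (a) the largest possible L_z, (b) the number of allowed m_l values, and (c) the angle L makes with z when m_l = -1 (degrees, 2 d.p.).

L_z,max = 2ℏ; 5 values; θ(m_l=-1) ≈ 114.09°

The 5d subshell has l = 2.
L_z,max = lℏ = 2ℏ.
There are 2l+1 = 5 values of m_l.
For m_l = -1: cos θ = -1/√6, θ ≈ 114.09°.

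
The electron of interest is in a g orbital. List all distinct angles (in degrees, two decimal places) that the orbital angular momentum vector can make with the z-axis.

The letter g corresponds to l = 4.
|L| = ℏ√(l(l+1)) = 2√5 ℏ.
cos θ = m_l/√20 for each m_l ∈ {-4, -3, -2, -1, 0, 1, 2, 3, 4}.

θ ∈ {26.57°, 47.87°, 63.43°, 77.08°, 90.00°, 102.92°, 116.57°, 132.13°, 153.43°}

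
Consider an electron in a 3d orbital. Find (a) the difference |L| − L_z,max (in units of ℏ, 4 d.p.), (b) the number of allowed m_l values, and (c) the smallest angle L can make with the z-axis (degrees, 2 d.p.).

For 3d, l = 2.
|L| − L_z,max = (√6 − 2)ℏ ≈ 0.4495ℏ.
There are 2l+1 = 5 values of m_l.
cos θ_min = 2/√6, so θ_min ≈ 35.26°.

|L|−L_z,max ≈ 0.4495ℏ; 5 values; θ_min ≈ 35.26°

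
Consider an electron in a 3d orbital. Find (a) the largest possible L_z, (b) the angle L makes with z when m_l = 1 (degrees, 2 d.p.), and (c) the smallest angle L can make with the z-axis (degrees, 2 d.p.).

L_z,max = 2ℏ; θ(m_l=1) ≈ 65.91°; θ_min ≈ 35.26°

3d means n = 3, l = 2.
L_z,max = lℏ = 2ℏ.
For m_l = 1: cos θ = 1/√6, θ ≈ 65.91°.
cos θ_min = 2/√6, so θ_min ≈ 35.26°.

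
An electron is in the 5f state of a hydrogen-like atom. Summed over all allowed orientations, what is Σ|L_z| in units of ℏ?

For 5f, l = 3.
m_l ∈ {-3, -2, -1, 0, 1, 2, 3}.
Σ|m_l| = l(l+1) = 12.

Σ|L_z| = 12 ℏ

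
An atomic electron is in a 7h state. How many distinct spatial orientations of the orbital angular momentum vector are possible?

11

For 7h, l = 5.
The number of m_l values is 2l + 1 = 2·5 + 1 = 11.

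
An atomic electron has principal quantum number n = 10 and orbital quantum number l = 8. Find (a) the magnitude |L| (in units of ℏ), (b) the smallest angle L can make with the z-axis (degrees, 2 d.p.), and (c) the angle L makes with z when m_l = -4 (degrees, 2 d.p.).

|L| = ℏ√(8·9) = 6√2 ℏ ≈ 8.485ℏ.
cos θ_min = 8/√72, so θ_min ≈ 19.47°.
For m_l = -4: cos θ = -4/√72, θ ≈ 118.13°.

|L| = 6√2 ℏ ≈ 8.485ℏ; θ_min ≈ 19.47°; θ(m_l=-4) ≈ 118.13°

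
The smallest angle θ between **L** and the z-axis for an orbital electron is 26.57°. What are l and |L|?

cos²θ_min = l/(l+1) = 0.7999.
l = cos²θ/sin²θ ≈ 4.
Then |L| = ℏ√(4·5) = 2√5 ℏ.

l = 4, |L| = 2√5 ℏ ≈ 4.472ℏ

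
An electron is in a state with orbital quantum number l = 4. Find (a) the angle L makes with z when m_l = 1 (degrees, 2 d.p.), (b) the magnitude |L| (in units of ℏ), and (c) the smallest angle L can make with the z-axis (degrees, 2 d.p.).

θ(m_l=1) ≈ 77.08°; |L| = 2√5 ℏ ≈ 4.472ℏ; θ_min ≈ 26.57°

For m_l = 1: cos θ = 1/√20, θ ≈ 77.08°.
|L| = ℏ√(4·5) = 2√5 ℏ ≈ 4.472ℏ.
cos θ_min = 4/√20, so θ_min ≈ 26.57°.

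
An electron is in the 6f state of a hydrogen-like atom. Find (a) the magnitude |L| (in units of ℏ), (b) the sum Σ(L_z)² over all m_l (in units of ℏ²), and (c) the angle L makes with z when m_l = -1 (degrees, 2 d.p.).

|L| = 2√3 ℏ ≈ 3.464ℏ; Σ(L_z)² = 28 ℏ²; θ(m_l=-1) ≈ 106.78°

For 6f, l = 3.
|L| = ℏ√(3·4) = 2√3 ℏ ≈ 3.464ℏ.
Σ m_l² = 28, so Σ(L_z)² = 28 ℏ².
For m_l = -1: cos θ = -1/√12, θ ≈ 106.78°.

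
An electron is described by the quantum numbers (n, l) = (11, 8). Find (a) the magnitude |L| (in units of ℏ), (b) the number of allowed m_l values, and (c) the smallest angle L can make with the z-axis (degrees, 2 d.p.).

|L| = ℏ√(8·9) = 6√2 ℏ ≈ 8.485ℏ.
There are 2l+1 = 17 values of m_l.
cos θ_min = 8/√72, so θ_min ≈ 19.47°.

|L| = 6√2 ℏ ≈ 8.485ℏ; 17 values; θ_min ≈ 19.47°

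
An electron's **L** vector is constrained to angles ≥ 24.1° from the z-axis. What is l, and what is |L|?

l = 5, |L| = √30 ℏ ≈ 5.477ℏ

At minimum angle, m_l = l, so cos θ = l/√(l(l+1)); cos²θ = l/(l+1) = 0.8333.
l = cos²θ/sin²θ ≈ 5.
Then |L| = ℏ√(5·6) = √30 ℏ.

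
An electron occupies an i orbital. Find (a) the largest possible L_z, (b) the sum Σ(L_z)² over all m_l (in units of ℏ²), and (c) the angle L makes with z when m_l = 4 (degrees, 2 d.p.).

L_z,max = 6ℏ; Σ(L_z)² = 182 ℏ²; θ(m_l=4) ≈ 51.89°

The letter i corresponds to l = 6.
L_z,max = lℏ = 6ℏ.
Σ m_l² = 182, so Σ(L_z)² = 182 ℏ².
For m_l = 4: cos θ = 4/√42, θ ≈ 51.89°.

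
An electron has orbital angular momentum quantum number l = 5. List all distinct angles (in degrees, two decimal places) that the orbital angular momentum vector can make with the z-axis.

|L| = √(l(l+1)) ℏ = √30 ℏ.
cos θ = m_l/√30 for each m_l ∈ {-5, -4, -3, -2, -1, 0, 1, 2, 3, 4, 5}.

θ ∈ {24.09°, 43.09°, 56.79°, 68.58°, 79.48°, 90.00°, 100.52°, 111.42°, 123.21°, 136.91°, 155.91°}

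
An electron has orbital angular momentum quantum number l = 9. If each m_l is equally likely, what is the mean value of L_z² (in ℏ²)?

⟨L_z²⟩ = 30 ℏ²

m_l ∈ {-9, -8, -7, -6, -5, -4, -3, -2, -1, 0, 1, 2, 3, 4, 5, 6, 7, 8, 9}.
⟨L_z²⟩ = ℏ²·(Σ m_l²)/(2l+1) = ℏ²·570/19 = 30ℏ².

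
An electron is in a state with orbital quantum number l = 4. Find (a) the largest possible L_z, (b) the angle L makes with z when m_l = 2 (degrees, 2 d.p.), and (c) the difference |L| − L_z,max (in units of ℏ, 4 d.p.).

L_z,max = 4ℏ; θ(m_l=2) ≈ 63.43°; |L|−L_z,max ≈ 0.4721ℏ

L_z,max = lℏ = 4ℏ.
For m_l = 2: cos θ = 2/√20, θ ≈ 63.43°.
|L| − L_z,max = (2√5 − 4)ℏ ≈ 0.4721ℏ.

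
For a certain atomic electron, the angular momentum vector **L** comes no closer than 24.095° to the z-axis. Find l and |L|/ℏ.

cos²θ_min = l/(l+1) = 0.8333.
Thus l = 0.8333/(1 − 0.8333) ≈ 5.
Then |L| = ℏ√(5·6) = √30 ℏ.

l = 5, |L| = √30 ℏ ≈ 5.477ℏ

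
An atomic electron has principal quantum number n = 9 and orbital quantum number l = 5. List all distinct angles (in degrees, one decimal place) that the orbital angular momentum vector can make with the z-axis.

θ ∈ {24.1°, 43.1°, 56.8°, 68.6°, 79.5°, 90.0°, 100.5°, 111.4°, 123.2°, 136.9°, 155.9°}

|L|² = l(l+1)ℏ² = 30ℏ², so |L| = √30 ℏ.
cos θ = m_l/√30 for each m_l ∈ {-5, -4, -3, -2, -1, 0, 1, 2, 3, 4, 5}.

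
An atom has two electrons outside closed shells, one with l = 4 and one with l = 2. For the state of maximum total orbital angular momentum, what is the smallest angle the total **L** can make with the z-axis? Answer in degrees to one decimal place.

The total orbital quantum number L ranges from |l₁ − l₂| to l₁ + l₂ in integer steps.
So L can be 2, 3, 4, 5, 6.
The maximum is L = 6, with |L_tot| = ℏ√(6·7) = √42 ℏ.
The minimum angle with z is arccos(6/√42) ≈ 22.2°.

θ_min ≈ 22.2°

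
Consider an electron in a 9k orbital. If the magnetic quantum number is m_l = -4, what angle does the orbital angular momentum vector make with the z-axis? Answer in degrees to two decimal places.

For 9k, l = 7.
|L| = √(l(l+1)) ℏ = 2√14 ℏ.
L_z = m_l ℏ = −4ℏ.
cos θ = L_z/|L| = -4/√56, so θ ≈ 122.31°.

θ ≈ 122.31°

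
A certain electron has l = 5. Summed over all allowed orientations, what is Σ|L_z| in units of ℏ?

m_l runs from −5 to 5, i.e. {-5, -4, -3, -2, -1, 0, 1, 2, 3, 4, 5}.
Σ|m_l| = 2·5(5+1)/2 = 30.

Σ|L_z| = 30 ℏ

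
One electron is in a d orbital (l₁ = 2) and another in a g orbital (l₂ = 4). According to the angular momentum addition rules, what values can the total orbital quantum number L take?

Angular momentum addition gives L = |l₁ − l₂|, …, l₁ + l₂.
L ∈ {2, 3, 4, 5, 6}.

L = 2, 3, 4, 5, 6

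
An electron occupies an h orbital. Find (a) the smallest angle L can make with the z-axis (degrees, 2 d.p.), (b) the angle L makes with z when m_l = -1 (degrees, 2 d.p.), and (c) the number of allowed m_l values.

θ_min ≈ 24.09°; θ(m_l=-1) ≈ 100.52°; 11 values

For an h orbital, l = 5.
cos θ_min = 5/√30, so θ_min ≈ 24.09°.
For m_l = -1: cos θ = -1/√30, θ ≈ 100.52°.
There are 2l+1 = 11 values of m_l.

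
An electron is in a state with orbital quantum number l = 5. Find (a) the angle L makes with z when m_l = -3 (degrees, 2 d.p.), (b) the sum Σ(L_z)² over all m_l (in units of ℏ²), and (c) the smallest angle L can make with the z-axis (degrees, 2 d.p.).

For m_l = -3: cos θ = -3/√30, θ ≈ 123.21°.
Σ m_l² = 110, so Σ(L_z)² = 110 ℏ².
cos θ_min = 5/√30, so θ_min ≈ 24.09°.

θ(m_l=-3) ≈ 123.21°; Σ(L_z)² = 110 ℏ²; θ_min ≈ 24.09°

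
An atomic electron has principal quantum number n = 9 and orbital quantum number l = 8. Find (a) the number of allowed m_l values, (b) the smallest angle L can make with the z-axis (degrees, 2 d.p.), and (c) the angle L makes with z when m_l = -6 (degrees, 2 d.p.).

17 values; θ_min ≈ 19.47°; θ(m_l=-6) ≈ 135.00°

There are 2l+1 = 17 values of m_l.
cos θ_min = 8/√72, so θ_min ≈ 19.47°.
For m_l = -6: cos θ = -6/√72, θ ≈ 135.00°.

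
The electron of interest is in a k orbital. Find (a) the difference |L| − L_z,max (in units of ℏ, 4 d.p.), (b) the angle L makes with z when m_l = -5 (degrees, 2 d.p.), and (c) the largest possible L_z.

|L|−L_z,max ≈ 0.4833ℏ; θ(m_l=-5) ≈ 131.92°; L_z,max = 7ℏ

The letter k corresponds to l = 7.
|L| − L_z,max = (2√14 − 7)ℏ ≈ 0.4833ℏ.
For m_l = -5: cos θ = -5/√56, θ ≈ 131.92°.
L_z,max = lℏ = 7ℏ.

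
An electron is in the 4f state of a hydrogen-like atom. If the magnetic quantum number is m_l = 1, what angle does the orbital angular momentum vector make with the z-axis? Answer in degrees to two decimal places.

For 4f, l = 3.
|L| = √(l(l+1)) ℏ = 2√3 ℏ.
L_z = m_l ℏ = 1ℏ.
cos θ = L_z/|L| = 1/√12, so θ ≈ 73.22°.

θ ≈ 73.22°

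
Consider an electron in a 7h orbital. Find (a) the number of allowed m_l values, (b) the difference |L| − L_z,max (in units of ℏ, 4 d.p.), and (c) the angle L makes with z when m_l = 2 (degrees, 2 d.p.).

11 values; |L|−L_z,max ≈ 0.4772ℏ; θ(m_l=2) ≈ 68.58°

For 7h, l = 5.
There are 2l+1 = 11 values of m_l.
|L| − L_z,max = (√30 − 5)ℏ ≈ 0.4772ℏ.
For m_l = 2: cos θ = 2/√30, θ ≈ 68.58°.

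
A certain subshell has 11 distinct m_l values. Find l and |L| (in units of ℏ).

l = 5, |L| = √30 ℏ ≈ 5.477ℏ

2l + 1 = 11 ⇒ l = 5.
|L| = ℏ√(l(l+1)) = ℏ√(5·6) = √30 ℏ.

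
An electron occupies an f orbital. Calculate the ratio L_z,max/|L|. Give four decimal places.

For an f orbital, l = 3.
|L| = 2√3 ℏ ≈ 3.4641ℏ, while L_z,max = lℏ = 3ℏ.
L_z,max/|L| = 3/√12 = 0.8660.

L_z,max/|L| = 0.8660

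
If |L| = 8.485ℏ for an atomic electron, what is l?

(|L|/ℏ)² = l(l+1) = 72.
Solving: l = 8.

l = 8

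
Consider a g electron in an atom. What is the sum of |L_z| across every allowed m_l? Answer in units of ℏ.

Σ|L_z| = 20 ℏ

The letter g corresponds to l = 4.
The allowed m_l values are -4, -3, -2, -1, 0, 1, 2, 3, 4.
Σ|m_l| = 2·4(4+1)/2 = 20.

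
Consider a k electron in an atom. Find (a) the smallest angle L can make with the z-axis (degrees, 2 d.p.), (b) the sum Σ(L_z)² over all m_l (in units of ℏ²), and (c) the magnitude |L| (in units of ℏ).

For a k orbital, l = 7.
cos θ_min = 7/√56, so θ_min ≈ 20.70°.
Σ m_l² = 280, so Σ(L_z)² = 280 ℏ².
|L| = ℏ√(7·8) = 2√14 ℏ ≈ 7.483ℏ.

θ_min ≈ 20.70°; Σ(L_z)² = 280 ℏ²; |L| = 2√14 ℏ ≈ 7.483ℏ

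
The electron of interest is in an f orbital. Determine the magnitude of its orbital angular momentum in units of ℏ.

|L| = 2√3 ℏ ≈ 3.464ℏ

The letter f corresponds to l = 3.
|L| = ℏ√(l(l+1)) = ℏ√(3·4) = 2√3 ℏ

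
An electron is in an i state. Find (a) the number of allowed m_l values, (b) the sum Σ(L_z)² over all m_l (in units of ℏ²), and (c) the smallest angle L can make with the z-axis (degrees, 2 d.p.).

The letter i corresponds to l = 6.
There are 2l+1 = 13 values of m_l.
Σ m_l² = 182, so Σ(L_z)² = 182 ℏ².
cos θ_min = 6/√42, so θ_min ≈ 22.21°.

13 values; Σ(L_z)² = 182 ℏ²; θ_min ≈ 22.21°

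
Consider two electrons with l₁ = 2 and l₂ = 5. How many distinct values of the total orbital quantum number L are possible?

L runs from |2 − 5| = 3 to 2 + 5 = 7.
L ∈ {3, 4, 5, 6, 7}.
That is 5 values.

5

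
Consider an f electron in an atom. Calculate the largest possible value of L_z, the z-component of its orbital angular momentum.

L_z,max = 3ℏ

An f state has l = 3.
L_z = m_l ℏ with m_l ∈ {−3, …, 3}; the maximum is m_l = 3.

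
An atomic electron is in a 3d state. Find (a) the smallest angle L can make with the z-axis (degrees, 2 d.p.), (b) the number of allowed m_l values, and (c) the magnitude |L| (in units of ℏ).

θ_min ≈ 35.26°; 5 values; |L| = √6 ℏ ≈ 2.449ℏ

For 3d, l = 2.
cos θ_min = 2/√6, so θ_min ≈ 35.26°.
There are 2l+1 = 5 values of m_l.
|L| = ℏ√(2·3) = √6 ℏ ≈ 2.449ℏ.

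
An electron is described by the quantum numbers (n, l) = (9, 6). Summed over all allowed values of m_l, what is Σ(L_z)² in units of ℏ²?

Σ(L_z)² = 182 ℏ²

m_l runs from −6 to 6, i.e. {-6, -5, -4, -3, -2, -1, 0, 1, 2, 3, 4, 5, 6}.
Summing m² from −6 to 6: Σ m_l² = 182.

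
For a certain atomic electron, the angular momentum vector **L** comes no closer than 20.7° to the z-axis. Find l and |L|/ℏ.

l = 7, |L| = 2√14 ℏ ≈ 7.483ℏ

At minimum angle, m_l = l, so cos θ = l/√(l(l+1)); cos²θ = l/(l+1) = 0.8751.
Thus l = 0.8751/(1 − 0.8751) ≈ 7.
Then |L| = ℏ√(7·8) = 2√14 ℏ.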